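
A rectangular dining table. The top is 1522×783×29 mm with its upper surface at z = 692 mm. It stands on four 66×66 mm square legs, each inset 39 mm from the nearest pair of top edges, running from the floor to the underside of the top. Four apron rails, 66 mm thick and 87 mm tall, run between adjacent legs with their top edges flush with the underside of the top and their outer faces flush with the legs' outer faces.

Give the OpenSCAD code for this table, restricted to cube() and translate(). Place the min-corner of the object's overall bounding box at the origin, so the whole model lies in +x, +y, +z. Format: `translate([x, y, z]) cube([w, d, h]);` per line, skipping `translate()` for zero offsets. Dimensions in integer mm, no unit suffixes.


translate([0, 0, 663]) cube([1522, 783, 29]);
translate([39, 39, 0]) cube([66, 66, 663]);
translate([1417, 39, 0]) cube([66, 66, 663]);
translate([39, 678, 0]) cube([66, 66, 663]);
translate([1417, 678, 0]) cube([66, 66, 663]);
translate([105, 39, 576]) cube([1312, 66, 87]);
translate([105, 678, 576]) cube([1312, 66, 87]);
translate([39, 105, 576]) cube([66, 573, 87]);
translate([1417, 105, 576]) cube([66, 573, 87]);


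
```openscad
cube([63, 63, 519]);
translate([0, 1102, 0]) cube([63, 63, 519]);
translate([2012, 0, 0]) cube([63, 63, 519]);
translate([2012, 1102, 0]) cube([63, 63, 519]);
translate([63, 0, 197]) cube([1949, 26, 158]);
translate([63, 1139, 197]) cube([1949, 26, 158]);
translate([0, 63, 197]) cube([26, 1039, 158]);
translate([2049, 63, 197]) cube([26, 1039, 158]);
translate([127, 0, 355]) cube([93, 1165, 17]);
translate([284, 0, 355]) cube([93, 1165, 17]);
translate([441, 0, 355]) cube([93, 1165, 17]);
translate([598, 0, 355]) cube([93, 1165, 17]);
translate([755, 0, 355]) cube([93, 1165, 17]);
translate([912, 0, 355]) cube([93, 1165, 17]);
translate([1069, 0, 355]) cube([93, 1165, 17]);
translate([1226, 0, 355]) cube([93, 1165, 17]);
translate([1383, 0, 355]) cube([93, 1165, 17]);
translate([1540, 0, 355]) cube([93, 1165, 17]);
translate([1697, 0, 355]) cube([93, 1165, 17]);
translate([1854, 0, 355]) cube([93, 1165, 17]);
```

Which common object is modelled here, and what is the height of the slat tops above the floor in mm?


A bed frame. The slat-top height is 372 mm.

Four posts, four rails, and a row of slats — a bed frame. Slats sit on the rails at z = 197 + 158 = 355; with slat thickness 17, the top is 372 mm.


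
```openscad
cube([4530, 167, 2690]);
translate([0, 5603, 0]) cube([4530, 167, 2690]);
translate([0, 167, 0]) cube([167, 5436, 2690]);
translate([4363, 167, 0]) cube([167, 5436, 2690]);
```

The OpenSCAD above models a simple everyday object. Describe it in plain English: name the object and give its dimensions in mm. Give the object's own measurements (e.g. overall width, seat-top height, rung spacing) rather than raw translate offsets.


The wall frame of a small rectangular building: four walls, each 2690 mm tall and 167 mm thick, enclosing a footprint 4530 mm (x) by 5770 mm (y) outside-to-outside, with no floor or roof. The front and back walls (the −y and +y sides) span the full width; the two side walls fit between them.


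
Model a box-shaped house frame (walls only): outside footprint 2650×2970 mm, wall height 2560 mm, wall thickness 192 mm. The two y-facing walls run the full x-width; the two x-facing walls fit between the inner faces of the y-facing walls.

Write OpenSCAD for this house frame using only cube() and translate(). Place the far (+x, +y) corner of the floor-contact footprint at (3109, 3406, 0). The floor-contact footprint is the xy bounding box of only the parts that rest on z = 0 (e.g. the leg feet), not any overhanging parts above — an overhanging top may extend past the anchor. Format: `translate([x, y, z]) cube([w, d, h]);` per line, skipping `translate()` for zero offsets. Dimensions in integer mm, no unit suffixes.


translate([459, 436, 0]) cube([2650, 192, 2560]);
translate([459, 3214, 0]) cube([2650, 192, 2560]);
translate([459, 628, 0]) cube([192, 2586, 2560]);
translate([2917, 628, 0]) cube([192, 2586, 2560]);


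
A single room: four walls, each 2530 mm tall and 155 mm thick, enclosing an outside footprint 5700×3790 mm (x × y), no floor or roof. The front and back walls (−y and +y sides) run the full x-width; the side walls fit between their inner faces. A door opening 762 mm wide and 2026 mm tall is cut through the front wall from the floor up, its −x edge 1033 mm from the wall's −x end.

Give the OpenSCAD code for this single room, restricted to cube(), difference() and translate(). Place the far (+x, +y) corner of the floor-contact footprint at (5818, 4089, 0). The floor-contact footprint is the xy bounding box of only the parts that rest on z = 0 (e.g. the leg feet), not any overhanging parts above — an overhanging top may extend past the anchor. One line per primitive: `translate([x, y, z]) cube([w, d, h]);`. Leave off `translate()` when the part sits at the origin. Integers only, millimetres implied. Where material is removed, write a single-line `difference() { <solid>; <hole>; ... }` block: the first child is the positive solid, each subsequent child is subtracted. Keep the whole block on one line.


difference() { translate([118, 299, 0]) cube([5700, 155, 2530]); translate([1151, 299, 0]) cube([762, 155, 2026]); }
translate([118, 3934, 0]) cube([5700, 155, 2530]);
translate([118, 454, 0]) cube([155, 3480, 2530]);
translate([5663, 454, 0]) cube([155, 3480, 2530]);


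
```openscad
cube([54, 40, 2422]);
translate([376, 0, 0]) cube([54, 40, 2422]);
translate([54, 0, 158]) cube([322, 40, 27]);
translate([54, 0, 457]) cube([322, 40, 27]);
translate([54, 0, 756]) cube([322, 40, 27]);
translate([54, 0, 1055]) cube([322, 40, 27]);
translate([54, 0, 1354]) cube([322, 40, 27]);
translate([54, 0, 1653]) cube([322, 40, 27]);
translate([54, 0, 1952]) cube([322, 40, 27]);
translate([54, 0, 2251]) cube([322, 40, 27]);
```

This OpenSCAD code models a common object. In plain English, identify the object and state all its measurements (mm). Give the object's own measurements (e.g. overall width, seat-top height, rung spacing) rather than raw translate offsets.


A straight ladder. Two 54×40 mm vertical rails, 2422 mm tall, stand 430 mm apart (outside-to-outside) with their front faces coplanar on the −y side. 8 rungs, each 40 mm deep and 27 mm tall, span between the inner faces of the rails, front faces flush with the rails. The lowest rung's underside is at z = 158 mm and rungs are spaced 299 mm apart (underside to underside).


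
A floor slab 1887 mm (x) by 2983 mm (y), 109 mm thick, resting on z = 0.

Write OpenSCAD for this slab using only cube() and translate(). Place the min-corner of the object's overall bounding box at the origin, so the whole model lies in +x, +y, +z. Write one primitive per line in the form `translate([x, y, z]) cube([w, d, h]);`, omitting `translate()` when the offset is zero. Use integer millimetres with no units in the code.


cube([1887, 2983, 109]);


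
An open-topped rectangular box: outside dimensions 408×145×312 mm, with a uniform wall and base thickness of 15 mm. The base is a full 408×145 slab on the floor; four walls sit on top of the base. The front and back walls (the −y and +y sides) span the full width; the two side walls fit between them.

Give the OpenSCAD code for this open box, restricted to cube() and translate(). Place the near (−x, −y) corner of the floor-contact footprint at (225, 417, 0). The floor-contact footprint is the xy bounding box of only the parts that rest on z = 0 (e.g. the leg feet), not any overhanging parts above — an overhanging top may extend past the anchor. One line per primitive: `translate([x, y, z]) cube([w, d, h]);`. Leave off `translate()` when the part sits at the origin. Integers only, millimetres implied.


translate([225, 417, 0]) cube([408, 145, 15]);
translate([225, 417, 15]) cube([408, 15, 297]);
translate([225, 547, 15]) cube([408, 15, 297]);
translate([225, 432, 15]) cube([15, 115, 297]);
translate([618, 432, 15]) cube([15, 115, 297]);


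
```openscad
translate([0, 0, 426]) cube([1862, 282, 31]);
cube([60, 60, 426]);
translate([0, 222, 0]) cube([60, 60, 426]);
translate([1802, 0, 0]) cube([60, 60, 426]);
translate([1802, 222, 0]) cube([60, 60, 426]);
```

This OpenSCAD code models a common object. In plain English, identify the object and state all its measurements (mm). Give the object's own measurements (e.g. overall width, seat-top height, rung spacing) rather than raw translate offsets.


A long wooden bench with a 1862 mm (x) × 282 mm (y) seat, 31 mm thick, its top surface 457 mm above the floor. Four 60 mm square legs at the seat corners, flush with the edges, run from z = 0 to the seat underside.


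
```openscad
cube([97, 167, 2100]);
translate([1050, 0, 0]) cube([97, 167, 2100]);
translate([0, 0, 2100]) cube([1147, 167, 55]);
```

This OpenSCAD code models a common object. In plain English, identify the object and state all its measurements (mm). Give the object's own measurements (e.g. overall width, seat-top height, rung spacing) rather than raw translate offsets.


A door frame. The clear opening is 953 mm wide and 2100 mm high. Two 97 mm wide jambs, 167 mm deep, stand either side of the opening from the floor to the top of the opening. A 55 mm thick head sits across the top of both jambs, spanning the full outside width of the frame.


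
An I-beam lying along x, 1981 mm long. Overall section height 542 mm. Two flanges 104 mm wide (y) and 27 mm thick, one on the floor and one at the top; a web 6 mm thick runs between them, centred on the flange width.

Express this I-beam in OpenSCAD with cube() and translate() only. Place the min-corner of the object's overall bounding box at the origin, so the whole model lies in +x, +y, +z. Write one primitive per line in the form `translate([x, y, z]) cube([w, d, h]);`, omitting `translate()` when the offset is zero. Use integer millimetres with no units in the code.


cube([1981, 104, 27]);
translate([0, 49, 27]) cube([1981, 6, 488]);
translate([0, 0, 515]) cube([1981, 104, 27]);


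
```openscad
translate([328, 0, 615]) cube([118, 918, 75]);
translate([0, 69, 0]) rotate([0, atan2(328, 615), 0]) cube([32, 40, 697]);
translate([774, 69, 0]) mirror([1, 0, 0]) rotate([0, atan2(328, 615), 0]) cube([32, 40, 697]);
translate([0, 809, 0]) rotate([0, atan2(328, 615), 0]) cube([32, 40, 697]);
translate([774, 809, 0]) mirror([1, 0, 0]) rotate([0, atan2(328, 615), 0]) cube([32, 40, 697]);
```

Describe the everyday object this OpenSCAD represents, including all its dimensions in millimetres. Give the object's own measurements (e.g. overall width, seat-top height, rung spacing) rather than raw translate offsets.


A sawhorse. A 118×918×75 mm beam (x, y, z) sits on two A-frame leg pairs. Each pair is two raked legs of 32×40 mm section (40 mm along y) splaying symmetrically in x. Each leg rises 615 mm vertically over 328 mm of horizontal reach and is 697 mm long along its own axis. Every leg's outer bottom edge rests on the floor and its outer top edge meets a bottom edge of the beam — the left legs (tilting toward +x) meet the beam's −x bottom edge, the right legs (their mirror images, tilting toward −x) meet its +x bottom edge — so the leg tops tuck under the beam, the beam's underside is 615 mm above the floor, and the feet are 774 mm apart outside-to-outside with the beam centred between them. The two leg pairs are set in 69 mm from either end of the beam.


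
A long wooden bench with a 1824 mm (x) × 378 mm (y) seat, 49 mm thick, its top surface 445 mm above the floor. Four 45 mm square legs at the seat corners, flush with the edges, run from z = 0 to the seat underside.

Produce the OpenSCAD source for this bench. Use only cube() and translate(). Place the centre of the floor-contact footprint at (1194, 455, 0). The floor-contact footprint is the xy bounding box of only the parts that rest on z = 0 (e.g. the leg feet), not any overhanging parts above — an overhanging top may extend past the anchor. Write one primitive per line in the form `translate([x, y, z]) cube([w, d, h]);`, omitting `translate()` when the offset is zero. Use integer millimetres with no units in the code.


translate([282, 266, 396]) cube([1824, 378, 49]);
translate([282, 266, 0]) cube([45, 45, 396]);
translate([282, 599, 0]) cube([45, 45, 396]);
translate([2061, 266, 0]) cube([45, 45, 396]);
translate([2061, 599, 0]) cube([45, 45, 396]);


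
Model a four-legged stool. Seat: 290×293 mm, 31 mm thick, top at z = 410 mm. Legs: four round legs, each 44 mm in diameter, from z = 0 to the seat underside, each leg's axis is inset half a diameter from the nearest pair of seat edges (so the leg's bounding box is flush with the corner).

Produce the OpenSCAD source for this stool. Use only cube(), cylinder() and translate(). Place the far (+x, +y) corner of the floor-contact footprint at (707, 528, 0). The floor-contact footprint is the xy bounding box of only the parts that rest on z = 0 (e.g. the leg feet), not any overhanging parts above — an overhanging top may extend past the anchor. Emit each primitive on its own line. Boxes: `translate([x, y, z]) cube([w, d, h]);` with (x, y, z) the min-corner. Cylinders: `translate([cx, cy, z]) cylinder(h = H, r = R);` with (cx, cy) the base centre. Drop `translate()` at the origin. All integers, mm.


translate([417, 235, 379]) cube([290, 293, 31]);
translate([439, 257, 0]) cylinder(h = 379, r = 22);
translate([685, 257, 0]) cylinder(h = 379, r = 22);
translate([439, 506, 0]) cylinder(h = 379, r = 22);
translate([685, 506, 0]) cylinder(h = 379, r = 22);


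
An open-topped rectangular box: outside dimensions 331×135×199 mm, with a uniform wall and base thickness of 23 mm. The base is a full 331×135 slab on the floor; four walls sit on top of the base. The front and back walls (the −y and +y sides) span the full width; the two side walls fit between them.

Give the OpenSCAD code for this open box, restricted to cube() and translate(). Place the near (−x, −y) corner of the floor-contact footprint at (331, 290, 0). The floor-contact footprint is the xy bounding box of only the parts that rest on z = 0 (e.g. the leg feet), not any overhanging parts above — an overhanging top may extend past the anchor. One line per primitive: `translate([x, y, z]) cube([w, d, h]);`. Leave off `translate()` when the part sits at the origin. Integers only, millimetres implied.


translate([331, 290, 0]) cube([331, 135, 23]);
translate([331, 290, 23]) cube([331, 23, 176]);
translate([331, 402, 23]) cube([331, 23, 176]);
translate([331, 313, 23]) cube([23, 89, 176]);
translate([639, 313, 23]) cube([23, 89, 176]);


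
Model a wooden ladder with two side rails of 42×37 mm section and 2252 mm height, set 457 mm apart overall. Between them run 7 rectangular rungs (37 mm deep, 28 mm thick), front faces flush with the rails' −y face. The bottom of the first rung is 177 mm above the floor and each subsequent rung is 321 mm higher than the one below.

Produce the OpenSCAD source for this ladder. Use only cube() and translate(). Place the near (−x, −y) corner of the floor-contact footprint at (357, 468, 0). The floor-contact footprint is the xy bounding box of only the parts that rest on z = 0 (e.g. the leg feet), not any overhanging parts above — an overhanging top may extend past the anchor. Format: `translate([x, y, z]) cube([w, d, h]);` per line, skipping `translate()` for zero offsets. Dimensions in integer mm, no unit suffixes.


translate([357, 468, 0]) cube([42, 37, 2252]);
translate([772, 468, 0]) cube([42, 37, 2252]);
translate([399, 468, 177]) cube([373, 37, 28]);
translate([399, 468, 498]) cube([373, 37, 28]);
translate([399, 468, 819]) cube([373, 37, 28]);
translate([399, 468, 1140]) cube([373, 37, 28]);
translate([399, 468, 1461]) cube([373, 37, 28]);
translate([399, 468, 1782]) cube([373, 37, 28]);
translate([399, 468, 2103]) cube([373, 37, 28]);


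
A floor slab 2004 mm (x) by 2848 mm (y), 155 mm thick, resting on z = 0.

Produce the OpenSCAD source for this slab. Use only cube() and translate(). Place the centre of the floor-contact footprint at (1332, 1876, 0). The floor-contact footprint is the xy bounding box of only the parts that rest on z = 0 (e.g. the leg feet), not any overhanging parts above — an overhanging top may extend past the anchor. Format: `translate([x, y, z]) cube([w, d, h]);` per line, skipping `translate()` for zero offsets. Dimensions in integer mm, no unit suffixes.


translate([330, 452, 0]) cube([2004, 2848, 155]);


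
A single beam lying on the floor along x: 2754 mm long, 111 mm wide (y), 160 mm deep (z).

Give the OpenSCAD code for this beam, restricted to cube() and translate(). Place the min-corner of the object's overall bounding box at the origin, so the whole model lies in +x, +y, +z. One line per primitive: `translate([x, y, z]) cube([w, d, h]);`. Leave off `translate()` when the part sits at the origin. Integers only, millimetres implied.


cube([2754, 111, 160]);


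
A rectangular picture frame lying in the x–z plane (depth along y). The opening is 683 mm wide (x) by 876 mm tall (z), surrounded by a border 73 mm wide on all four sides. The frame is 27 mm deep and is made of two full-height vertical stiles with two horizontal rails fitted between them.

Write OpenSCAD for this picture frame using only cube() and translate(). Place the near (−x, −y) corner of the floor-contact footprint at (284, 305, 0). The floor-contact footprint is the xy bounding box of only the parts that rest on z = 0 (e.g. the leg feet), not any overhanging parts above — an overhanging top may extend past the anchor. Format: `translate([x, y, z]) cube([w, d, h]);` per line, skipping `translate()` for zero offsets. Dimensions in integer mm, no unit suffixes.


translate([284, 305, 0]) cube([73, 27, 1022]);
translate([1040, 305, 0]) cube([73, 27, 1022]);
translate([357, 305, 0]) cube([683, 27, 73]);
translate([357, 305, 949]) cube([683, 27, 73]);


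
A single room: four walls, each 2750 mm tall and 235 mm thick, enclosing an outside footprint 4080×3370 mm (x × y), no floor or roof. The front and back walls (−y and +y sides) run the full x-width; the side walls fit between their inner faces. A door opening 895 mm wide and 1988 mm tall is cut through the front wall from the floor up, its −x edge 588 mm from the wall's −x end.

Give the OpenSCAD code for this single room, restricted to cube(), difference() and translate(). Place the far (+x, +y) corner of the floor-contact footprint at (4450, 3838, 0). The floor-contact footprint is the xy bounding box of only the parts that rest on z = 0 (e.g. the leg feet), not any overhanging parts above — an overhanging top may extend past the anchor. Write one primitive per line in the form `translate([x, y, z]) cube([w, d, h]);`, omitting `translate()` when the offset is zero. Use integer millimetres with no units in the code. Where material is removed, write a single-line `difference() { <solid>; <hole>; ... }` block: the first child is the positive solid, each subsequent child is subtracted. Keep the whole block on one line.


difference() { translate([370, 468, 0]) cube([4080, 235, 2750]); translate([958, 468, 0]) cube([895, 235, 1988]); }
translate([370, 3603, 0]) cube([4080, 235, 2750]);
translate([370, 703, 0]) cube([235, 2900, 2750]);
translate([4215, 703, 0]) cube([235, 2900, 2750]);


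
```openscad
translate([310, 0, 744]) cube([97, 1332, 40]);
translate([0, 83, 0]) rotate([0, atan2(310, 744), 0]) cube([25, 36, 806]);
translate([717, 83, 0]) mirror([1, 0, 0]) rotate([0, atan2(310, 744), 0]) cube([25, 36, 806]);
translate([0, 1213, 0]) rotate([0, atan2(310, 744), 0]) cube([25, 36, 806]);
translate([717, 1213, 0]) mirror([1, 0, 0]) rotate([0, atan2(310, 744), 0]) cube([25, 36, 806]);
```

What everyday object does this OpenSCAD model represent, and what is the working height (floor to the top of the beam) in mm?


A sawhorse. The overall height is 784 mm.

A beam across two mirrored pairs of raked legs — a sawhorse. The beam's underside is at z = 744 (matching the legs' vertical rise in atan2(310, 744)) and the beam is 40 mm tall, so its top is at 744 + 40 = 784 mm. The raked legs top out at the beam's underside, so that is the highest point.


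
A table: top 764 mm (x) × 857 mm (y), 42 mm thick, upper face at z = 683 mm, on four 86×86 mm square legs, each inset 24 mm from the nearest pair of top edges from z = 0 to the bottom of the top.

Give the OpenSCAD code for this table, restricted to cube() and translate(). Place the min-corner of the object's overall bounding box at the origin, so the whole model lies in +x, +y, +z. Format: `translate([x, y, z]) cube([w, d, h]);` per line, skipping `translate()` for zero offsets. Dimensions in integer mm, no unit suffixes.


// leg_h = 683 - 42 = 641
translate([0, 0, 641]) cube([764, 857, 42]);
translate([24, 24, 0]) cube([86, 86, 641]);
translate([654, 24, 0]) cube([86, 86, 641]);
translate([24, 747, 0]) cube([86, 86, 641]);
translate([654, 747, 0]) cube([86, 86, 641]);


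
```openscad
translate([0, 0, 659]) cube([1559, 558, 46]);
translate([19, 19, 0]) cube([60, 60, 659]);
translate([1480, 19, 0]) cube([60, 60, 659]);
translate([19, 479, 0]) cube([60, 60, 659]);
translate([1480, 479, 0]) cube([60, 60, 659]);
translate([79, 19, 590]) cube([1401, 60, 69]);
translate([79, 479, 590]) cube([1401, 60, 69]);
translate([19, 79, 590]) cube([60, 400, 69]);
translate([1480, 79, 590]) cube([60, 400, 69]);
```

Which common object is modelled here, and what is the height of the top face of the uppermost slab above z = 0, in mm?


A table. The table height is 705 mm.

A 1559×558×46 slab sits at z = 659 on four 60 mm square posts — a table. The top surface is at 659 + 46 = 705 mm.


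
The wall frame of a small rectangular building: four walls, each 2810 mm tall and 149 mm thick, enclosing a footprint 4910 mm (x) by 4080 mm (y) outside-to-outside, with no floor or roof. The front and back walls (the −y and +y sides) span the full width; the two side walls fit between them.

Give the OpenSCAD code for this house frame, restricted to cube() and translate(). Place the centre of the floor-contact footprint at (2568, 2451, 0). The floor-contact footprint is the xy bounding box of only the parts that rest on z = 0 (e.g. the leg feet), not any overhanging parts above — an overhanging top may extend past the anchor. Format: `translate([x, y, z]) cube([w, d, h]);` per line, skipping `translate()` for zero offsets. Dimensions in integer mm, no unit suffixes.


translate([113, 411, 0]) cube([4910, 149, 2810]);
translate([113, 4342, 0]) cube([4910, 149, 2810]);
translate([113, 560, 0]) cube([149, 3782, 2810]);
translate([4874, 560, 0]) cube([149, 3782, 2810]);


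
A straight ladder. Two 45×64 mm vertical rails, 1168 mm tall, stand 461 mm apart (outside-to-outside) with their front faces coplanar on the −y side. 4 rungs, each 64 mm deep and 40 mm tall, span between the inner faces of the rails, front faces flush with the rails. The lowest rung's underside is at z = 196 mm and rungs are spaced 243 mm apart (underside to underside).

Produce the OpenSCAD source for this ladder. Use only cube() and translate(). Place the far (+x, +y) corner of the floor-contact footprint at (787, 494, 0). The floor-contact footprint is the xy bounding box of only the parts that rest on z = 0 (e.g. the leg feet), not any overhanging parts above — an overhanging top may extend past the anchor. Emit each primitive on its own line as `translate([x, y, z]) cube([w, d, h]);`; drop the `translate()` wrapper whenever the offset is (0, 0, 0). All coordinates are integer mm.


translate([326, 430, 0]) cube([45, 64, 1168]);
translate([742, 430, 0]) cube([45, 64, 1168]);
translate([371, 430, 196]) cube([371, 64, 40]);
translate([371, 430, 439]) cube([371, 64, 40]);
translate([371, 430, 682]) cube([371, 64, 40]);
translate([371, 430, 925]) cube([371, 64, 40]);


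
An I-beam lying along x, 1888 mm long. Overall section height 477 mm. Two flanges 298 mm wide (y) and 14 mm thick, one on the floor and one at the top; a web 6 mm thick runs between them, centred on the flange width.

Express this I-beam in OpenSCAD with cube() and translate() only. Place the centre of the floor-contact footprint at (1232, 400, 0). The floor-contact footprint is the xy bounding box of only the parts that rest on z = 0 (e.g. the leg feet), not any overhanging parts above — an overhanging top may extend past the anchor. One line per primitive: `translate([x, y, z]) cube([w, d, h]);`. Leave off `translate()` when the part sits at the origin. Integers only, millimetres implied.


translate([288, 251, 0]) cube([1888, 298, 14]);
translate([288, 397, 14]) cube([1888, 6, 449]);
translate([288, 251, 463]) cube([1888, 298, 14]);


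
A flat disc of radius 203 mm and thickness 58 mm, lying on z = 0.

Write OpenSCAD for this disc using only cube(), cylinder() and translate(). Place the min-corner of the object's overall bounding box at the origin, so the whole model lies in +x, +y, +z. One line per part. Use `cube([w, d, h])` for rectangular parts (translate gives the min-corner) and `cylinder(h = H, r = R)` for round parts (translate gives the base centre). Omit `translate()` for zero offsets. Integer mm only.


translate([203, 203, 0]) cylinder(h = 58, r = 203);


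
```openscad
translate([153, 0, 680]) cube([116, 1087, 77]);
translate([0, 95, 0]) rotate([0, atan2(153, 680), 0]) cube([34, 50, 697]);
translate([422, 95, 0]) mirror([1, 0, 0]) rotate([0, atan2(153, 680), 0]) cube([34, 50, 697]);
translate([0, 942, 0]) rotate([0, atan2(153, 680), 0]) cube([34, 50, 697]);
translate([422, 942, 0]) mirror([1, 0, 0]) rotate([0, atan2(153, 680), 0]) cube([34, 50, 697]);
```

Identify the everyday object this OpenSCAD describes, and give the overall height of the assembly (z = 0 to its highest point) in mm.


A sawhorse. The overall height is 757 mm.

A beam across two mirrored pairs of raked legs — a sawhorse. The beam's underside is at z = 680 (matching the legs' vertical rise in atan2(153, 680)) and the beam is 77 mm tall, so its top is at 680 + 77 = 757 mm. The raked legs top out at the beam's underside, so that is the highest point.


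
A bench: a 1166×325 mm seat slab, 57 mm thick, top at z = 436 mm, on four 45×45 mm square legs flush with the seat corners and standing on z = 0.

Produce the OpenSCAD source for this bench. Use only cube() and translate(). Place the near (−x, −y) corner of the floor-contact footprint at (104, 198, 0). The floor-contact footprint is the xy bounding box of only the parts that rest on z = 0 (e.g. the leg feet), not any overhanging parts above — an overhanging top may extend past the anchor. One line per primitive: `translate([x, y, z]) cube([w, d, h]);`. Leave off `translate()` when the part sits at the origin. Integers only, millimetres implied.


// leg_h = 436 − 57 = 379
translate([104, 198, 379]) cube([1166, 325, 57]);
translate([104, 198, 0]) cube([45, 45, 379]);
translate([104, 478, 0]) cube([45, 45, 379]);
translate([1225, 198, 0]) cube([45, 45, 379]);
translate([1225, 478, 0]) cube([45, 45, 379]);


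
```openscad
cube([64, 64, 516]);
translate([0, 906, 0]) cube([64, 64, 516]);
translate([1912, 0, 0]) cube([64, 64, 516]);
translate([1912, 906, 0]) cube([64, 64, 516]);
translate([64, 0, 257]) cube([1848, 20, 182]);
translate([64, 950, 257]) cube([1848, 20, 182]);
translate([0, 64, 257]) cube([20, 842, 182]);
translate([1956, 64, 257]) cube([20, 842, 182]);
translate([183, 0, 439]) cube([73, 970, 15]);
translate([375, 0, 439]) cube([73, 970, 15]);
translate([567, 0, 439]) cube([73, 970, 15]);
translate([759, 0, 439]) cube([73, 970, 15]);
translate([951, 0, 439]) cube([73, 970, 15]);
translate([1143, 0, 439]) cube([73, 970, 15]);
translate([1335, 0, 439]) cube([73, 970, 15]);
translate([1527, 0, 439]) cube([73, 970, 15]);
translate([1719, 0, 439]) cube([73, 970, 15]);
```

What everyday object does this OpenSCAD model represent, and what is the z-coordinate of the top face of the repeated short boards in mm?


A bed frame. The slat-top height is 454 mm.

Four posts, four rails, and a row of slats — a bed frame. Slats sit on the rails at z = 257 + 182 = 439; with slat thickness 15, the top is 454 mm.


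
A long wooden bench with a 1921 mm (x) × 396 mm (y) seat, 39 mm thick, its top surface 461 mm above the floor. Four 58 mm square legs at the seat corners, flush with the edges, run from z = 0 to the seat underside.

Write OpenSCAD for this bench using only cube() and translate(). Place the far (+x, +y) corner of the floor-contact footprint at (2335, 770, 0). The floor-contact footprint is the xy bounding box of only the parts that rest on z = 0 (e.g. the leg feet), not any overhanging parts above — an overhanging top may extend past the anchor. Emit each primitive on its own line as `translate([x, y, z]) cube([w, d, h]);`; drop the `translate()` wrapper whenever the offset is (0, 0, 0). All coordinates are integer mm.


translate([414, 374, 422]) cube([1921, 396, 39]);
translate([414, 374, 0]) cube([58, 58, 422]);
translate([414, 712, 0]) cube([58, 58, 422]);
translate([2277, 374, 0]) cube([58, 58, 422]);
translate([2277, 712, 0]) cube([58, 58, 422]);


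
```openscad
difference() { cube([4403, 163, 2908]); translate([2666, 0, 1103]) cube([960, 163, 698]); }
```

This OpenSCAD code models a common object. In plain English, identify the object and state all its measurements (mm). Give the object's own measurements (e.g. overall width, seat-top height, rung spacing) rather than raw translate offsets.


A wall 4403 mm long (x), 163 mm thick (y), 2908 mm tall, with a rectangular window opening cut through it. The opening is 960 mm wide and 698 mm tall; its sill is at z = 1103 mm and its near (−x) edge is 2666 mm from the wall's −x end. The opening passes through the full wall thickness.


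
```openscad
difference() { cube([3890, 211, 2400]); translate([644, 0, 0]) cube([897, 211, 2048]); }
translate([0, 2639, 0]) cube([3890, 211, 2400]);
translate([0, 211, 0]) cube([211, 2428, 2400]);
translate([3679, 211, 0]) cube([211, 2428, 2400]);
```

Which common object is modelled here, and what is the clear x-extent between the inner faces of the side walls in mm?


A single room. The interior width is 3468 mm.

Four walls enclosing a rectangle with a door in the front wall — a room. Outside width 3890 minus two 211 mm walls gives 3468 mm.


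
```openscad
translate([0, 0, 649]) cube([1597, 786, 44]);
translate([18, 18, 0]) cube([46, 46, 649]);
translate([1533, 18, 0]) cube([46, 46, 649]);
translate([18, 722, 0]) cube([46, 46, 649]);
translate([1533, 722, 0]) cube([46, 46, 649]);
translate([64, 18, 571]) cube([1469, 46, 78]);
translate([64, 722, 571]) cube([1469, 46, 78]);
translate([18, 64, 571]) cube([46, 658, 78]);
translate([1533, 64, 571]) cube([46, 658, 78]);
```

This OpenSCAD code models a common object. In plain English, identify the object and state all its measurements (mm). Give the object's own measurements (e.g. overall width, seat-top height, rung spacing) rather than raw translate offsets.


A rectangular dining table. The top is 1597×786×44 mm with its upper surface at z = 693 mm. It stands on four 46×46 mm square legs, each inset 18 mm from the nearest pair of top edges, running from the floor to the underside of the top. Four apron rails, 46 mm thick and 78 mm tall, run between adjacent legs with their top edges flush with the underside of the top and their outer faces flush with the legs' outer faces.


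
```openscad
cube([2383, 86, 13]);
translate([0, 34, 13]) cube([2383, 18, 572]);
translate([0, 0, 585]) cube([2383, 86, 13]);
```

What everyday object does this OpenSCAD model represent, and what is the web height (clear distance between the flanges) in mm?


An I-beam. The web height is 572 mm.

Two wide flanges with a thin centred web — an I-beam. Overall 598 mm minus two 13 mm flanges gives a web of 598 − 2·13 = 572 mm.


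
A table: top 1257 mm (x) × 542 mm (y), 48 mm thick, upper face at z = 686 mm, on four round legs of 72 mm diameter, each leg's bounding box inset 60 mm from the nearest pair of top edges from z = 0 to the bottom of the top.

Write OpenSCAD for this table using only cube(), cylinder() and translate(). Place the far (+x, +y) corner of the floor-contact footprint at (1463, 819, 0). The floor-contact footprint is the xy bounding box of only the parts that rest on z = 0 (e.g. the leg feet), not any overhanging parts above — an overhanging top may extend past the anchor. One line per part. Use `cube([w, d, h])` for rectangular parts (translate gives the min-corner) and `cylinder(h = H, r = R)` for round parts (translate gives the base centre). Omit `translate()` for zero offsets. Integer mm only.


// leg_h = 686 - 48 = 638
translate([266, 337, 638]) cube([1257, 542, 48]);
translate([362, 433, 0]) cylinder(h = 638, r = 36);
translate([1427, 433, 0]) cylinder(h = 638, r = 36);
translate([362, 783, 0]) cylinder(h = 638, r = 36);
translate([1427, 783, 0]) cylinder(h = 638, r = 36);


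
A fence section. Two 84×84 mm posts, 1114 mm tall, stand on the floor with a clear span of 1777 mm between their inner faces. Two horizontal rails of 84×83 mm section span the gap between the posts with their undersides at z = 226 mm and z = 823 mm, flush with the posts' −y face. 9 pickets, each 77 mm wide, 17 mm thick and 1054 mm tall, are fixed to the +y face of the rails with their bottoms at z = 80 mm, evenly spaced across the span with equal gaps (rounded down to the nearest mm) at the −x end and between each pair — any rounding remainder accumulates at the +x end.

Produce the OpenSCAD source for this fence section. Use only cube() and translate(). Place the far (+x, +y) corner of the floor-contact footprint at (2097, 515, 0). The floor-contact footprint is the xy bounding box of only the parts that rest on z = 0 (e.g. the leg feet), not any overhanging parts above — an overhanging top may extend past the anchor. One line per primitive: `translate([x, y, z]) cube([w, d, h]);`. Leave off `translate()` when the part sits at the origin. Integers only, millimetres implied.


translate([152, 431, 0]) cube([84, 84, 1114]);
translate([2013, 431, 0]) cube([84, 84, 1114]);
translate([236, 431, 226]) cube([1777, 84, 83]);
translate([236, 431, 823]) cube([1777, 84, 83]);
translate([344, 515, 80]) cube([77, 17, 1054]);
translate([529, 515, 80]) cube([77, 17, 1054]);
translate([714, 515, 80]) cube([77, 17, 1054]);
translate([899, 515, 80]) cube([77, 17, 1054]);
translate([1084, 515, 80]) cube([77, 17, 1054]);
translate([1269, 515, 80]) cube([77, 17, 1054]);
translate([1454, 515, 80]) cube([77, 17, 1054]);
translate([1639, 515, 80]) cube([77, 17, 1054]);
translate([1824, 515, 80]) cube([77, 17, 1054]);


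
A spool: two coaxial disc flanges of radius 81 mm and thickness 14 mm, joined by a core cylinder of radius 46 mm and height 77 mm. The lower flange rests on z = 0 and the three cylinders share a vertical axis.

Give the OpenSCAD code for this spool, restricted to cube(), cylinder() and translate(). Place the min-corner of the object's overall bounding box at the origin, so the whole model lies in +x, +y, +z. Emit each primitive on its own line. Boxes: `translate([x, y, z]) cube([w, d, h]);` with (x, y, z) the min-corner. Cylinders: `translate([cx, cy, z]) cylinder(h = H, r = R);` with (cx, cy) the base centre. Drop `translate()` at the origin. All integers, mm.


translate([81, 81, 0]) cylinder(h = 14, r = 81);
translate([81, 81, 14]) cylinder(h = 77, r = 46);
translate([81, 81, 91]) cylinder(h = 14, r = 81);


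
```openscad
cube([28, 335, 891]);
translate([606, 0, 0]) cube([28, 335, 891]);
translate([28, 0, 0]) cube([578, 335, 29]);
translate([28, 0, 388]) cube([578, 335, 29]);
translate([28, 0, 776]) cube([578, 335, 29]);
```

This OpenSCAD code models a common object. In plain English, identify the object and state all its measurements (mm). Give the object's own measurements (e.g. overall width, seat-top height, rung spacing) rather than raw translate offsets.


An open bookshelf. Two side panels, each 28 mm thick, 335 mm deep and 891 mm tall, stand 634 mm apart (outside-to-outside). Between them sit 3 shelves, each 29 mm thick and 335 mm deep, spanning the full gap between the sides. The bottom shelf rests on the floor (its underside at z = 0) and the clear gap between one shelf's top and the next shelf's underside is 359 mm.


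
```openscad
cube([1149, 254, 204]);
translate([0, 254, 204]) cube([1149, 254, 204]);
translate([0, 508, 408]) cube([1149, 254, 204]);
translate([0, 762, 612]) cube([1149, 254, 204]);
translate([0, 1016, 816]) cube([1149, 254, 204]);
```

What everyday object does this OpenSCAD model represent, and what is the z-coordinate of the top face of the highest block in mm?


A staircase. The total rise is 1020 mm.

5 identical blocks, each offset up and back from the previous — a staircase. Each step is 204 mm tall and there are 5 of them, so the total rise is 5 × 204 = 1020 mm.


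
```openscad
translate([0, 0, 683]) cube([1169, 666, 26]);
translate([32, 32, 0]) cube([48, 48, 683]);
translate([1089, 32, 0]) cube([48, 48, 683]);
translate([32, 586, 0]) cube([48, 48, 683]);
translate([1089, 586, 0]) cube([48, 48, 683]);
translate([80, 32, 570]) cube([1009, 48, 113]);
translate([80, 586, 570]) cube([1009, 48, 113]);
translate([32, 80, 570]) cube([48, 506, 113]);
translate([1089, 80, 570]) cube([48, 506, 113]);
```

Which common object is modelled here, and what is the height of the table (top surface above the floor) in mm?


A table. The table height is 709 mm.

A 1169×666×26 slab sits at z = 683 on four 48 mm square posts — a table. The top surface is at 683 + 26 = 709 mm.


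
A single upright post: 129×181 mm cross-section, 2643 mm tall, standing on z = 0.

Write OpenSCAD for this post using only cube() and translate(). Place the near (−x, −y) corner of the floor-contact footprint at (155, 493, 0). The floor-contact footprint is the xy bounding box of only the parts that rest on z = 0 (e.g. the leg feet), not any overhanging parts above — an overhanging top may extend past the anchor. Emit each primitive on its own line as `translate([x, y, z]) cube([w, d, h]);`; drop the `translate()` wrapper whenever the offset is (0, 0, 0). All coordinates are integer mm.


translate([155, 493, 0]) cube([129, 181, 2643]);


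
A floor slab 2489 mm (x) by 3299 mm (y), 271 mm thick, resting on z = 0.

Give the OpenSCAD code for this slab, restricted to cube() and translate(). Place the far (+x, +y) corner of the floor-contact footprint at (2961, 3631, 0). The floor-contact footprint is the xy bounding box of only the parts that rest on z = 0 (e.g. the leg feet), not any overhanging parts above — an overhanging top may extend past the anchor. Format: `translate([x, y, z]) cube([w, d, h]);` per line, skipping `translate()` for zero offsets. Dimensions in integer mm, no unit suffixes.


translate([472, 332, 0]) cube([2489, 3299, 271]);


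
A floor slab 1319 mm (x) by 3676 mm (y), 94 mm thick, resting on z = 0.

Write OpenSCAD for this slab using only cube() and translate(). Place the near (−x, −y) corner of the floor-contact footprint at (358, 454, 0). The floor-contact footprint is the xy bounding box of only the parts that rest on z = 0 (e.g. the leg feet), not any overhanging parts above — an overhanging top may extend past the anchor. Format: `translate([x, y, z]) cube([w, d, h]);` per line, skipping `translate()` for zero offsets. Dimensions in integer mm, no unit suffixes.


translate([358, 454, 0]) cube([1319, 3676, 94]);


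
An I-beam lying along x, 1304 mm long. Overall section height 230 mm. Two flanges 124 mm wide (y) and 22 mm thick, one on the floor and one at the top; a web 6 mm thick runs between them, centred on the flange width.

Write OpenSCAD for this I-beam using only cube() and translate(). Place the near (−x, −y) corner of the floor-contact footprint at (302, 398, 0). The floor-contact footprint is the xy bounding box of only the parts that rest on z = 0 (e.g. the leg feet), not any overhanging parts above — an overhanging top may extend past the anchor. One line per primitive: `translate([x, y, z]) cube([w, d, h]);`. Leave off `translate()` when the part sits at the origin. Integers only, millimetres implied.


translate([302, 398, 0]) cube([1304, 124, 22]);
translate([302, 457, 22]) cube([1304, 6, 186]);
translate([302, 398, 208]) cube([1304, 124, 22]);
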